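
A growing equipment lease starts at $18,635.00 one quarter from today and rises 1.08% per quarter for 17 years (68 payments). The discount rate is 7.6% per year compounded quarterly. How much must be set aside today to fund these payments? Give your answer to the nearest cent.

$960,642.36

Periodic rate r = 0.076/4 per quarter; n is counted in quarters.
Growing ordinary annuity: PV = PMT₁ × [1 − ((1+g)/(1+r))^n] / (r − g) = 18,635 × [1 − ((1+0.0108)/(1+r))^68] / (r − 0.0108) = $960,642.36.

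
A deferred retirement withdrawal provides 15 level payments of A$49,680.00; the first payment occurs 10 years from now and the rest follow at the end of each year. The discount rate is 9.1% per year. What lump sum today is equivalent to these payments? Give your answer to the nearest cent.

A$181,790.63

Ordinary annuity of 15 payments, first payment at period 10.
Periodic rate r = 0.091 per year.
The ordinary-annuity PV formula values the stream one period before the first payment (period 9); discount that back 9 periods:
PV₀ = 49,680 × [1 − (1+r)^−15] / r × (1+r)^−9 = A$181,790.63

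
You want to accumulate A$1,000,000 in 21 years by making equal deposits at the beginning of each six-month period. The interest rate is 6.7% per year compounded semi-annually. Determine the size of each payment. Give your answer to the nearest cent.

A$10,838.60

Level annuity due; solve FV = PMT × [((1+r)^n − 1)/r] × (1+r) for PMT.
Periodic rate r = 0.067/2 per half-year; n is counted in half-years.
With n = 42: PMT = 1,000,000 / ([((1+r)^n − 1)/r] × (1+r)) = A$10,838.60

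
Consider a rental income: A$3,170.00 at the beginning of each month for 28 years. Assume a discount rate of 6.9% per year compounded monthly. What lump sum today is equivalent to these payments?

This is an annuity due: 336 payments of A$3,170.00 at the beginning of each month.
Periodic rate r = 0.069/12 per month; n is counted in months.
PV = PMT × [(1 − (1+r)^−n)/r] × (1+r) = 3,170 × [1 − (1+r)^−336] / r × (1+r) = A$473,708.53

A$473,708.53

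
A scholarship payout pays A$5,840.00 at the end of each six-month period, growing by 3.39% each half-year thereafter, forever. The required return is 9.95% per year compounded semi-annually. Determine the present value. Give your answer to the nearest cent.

A$368,454.26

Periodic rate r = 0.0995/2 per half-year.
Growing perpetuity (Gordon): PV = PMT₁ / (r − g) = 5,840 / (r − 0.0339) = A$368,454.26.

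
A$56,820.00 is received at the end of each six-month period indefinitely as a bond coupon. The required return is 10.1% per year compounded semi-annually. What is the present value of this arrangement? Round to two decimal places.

A$1,125,148.51

Periodic rate r = 0.101/2 per half-year.
Level perpetuity: PV = PMT / r = 56,820 / (0.101/2) = A$1,125,148.51.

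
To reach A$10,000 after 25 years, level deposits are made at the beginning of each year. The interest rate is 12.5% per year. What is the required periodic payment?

Level annuity due; solve FV = PMT × [((1+r)^n − 1)/r] × (1+r) for PMT.
Periodic rate r = 0.125 per year.
With n = 25: PMT = 10,000 / ([((1+r)^n − 1)/r] × (1+r)) = A$61.72

A$61.72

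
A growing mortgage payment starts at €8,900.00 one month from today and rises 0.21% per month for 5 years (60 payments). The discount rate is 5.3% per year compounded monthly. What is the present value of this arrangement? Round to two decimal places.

Periodic rate r = 0.053/12 per month; n is counted in months.
Growing ordinary annuity: PV = PMT₁ × [1 − ((1+g)/(1+r))^n] / (r − g) = 8,900 × [1 − ((1+0.0021)/(1+r))^60] / (r − 0.0021) = €497,039.07.

€497,039.07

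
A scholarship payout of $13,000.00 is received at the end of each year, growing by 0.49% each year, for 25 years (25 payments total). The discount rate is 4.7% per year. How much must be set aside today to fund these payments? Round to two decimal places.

Periodic rate r = 0.047 per year.
Growing ordinary annuity: PV = PMT₁ × [1 − ((1+g)/(1+r))^n] / (r − g) = 13,000 × [1 − ((1+0.0049)/(1+r))^25] / (r − 0.0049) = $198,109.56.

$198,109.56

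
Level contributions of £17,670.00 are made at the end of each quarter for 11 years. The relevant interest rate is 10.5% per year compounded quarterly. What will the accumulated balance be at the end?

This is an ordinary annuity: 44 deposits of £17,670.00 at the end of each quarter.
Periodic rate r = 0.105/4 per quarter; n is counted in quarters.
FV = PMT × [((1+r)^n − 1)/r] = 17,670 × [(1+r)^44 − 1] / r = £1,431,831.10

£1,431,831.10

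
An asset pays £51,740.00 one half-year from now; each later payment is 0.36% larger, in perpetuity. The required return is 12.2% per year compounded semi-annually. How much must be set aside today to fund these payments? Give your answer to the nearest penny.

£901,393.73

Periodic rate r = 0.122/2 per half-year.
Growing perpetuity (Gordon): PV = PMT₁ / (r − g) = 51,740 / (r − 0.0036) = £901,393.73.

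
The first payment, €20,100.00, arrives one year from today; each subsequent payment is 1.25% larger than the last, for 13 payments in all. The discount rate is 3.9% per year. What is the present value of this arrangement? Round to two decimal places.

Periodic rate r = 0.039 per year.
Growing ordinary annuity: PV = PMT₁ × [1 − ((1+g)/(1+r))^n] / (r − g) = 20,100 × [1 − ((1+0.0125)/(1+r))^13] / (r − 0.0125) = €216,385.48.

€216,385.48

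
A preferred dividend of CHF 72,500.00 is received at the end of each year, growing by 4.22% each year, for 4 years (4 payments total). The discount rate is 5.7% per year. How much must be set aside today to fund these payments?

Periodic rate r = 0.057 per year.
Growing ordinary annuity: PV = PMT₁ × [1 − ((1+g)/(1+r))^n] / (r − g) = 72,500 × [1 − ((1+0.0422)/(1+r))^4] / (r − 0.0422) = CHF 268,652.63.

CHF 268,652.63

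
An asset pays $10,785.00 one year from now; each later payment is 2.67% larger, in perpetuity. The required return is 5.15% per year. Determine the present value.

$434,879.03

Periodic rate r = 0.0515 per year.
Growing perpetuity (Gordon): PV = PMT₁ / (r − g) = 10,785 / (r − 0.0267) = $434,879.03.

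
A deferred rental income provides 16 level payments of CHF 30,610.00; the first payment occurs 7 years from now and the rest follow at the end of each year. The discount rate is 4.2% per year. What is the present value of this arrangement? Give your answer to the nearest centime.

Ordinary annuity of 16 payments, first payment at period 7.
Periodic rate r = 0.042 per year.
The ordinary-annuity PV formula values the stream one period before the first payment (period 6); discount that back 6 periods:
PV₀ = 30,610 × [1 − (1+r)^−16] / r × (1+r)^−6 = CHF 274,589.44

CHF 274,589.44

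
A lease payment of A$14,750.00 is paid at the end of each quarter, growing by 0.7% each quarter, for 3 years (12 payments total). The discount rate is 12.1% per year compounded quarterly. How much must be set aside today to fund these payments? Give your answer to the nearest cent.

Periodic rate r = 0.121/4 per quarter; n is counted in quarters.
Growing ordinary annuity: PV = PMT₁ × [1 − ((1+g)/(1+r))^n] / (r − g) = 14,750 × [1 − ((1+0.007)/(1+r))^12] / (r − 0.007) = A$152,004.23.

A$152,004.23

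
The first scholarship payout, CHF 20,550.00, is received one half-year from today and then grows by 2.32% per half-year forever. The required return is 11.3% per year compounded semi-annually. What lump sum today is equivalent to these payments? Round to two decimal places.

CHF 617,117.12

Periodic rate r = 0.113/2 per half-year.
Growing perpetuity (Gordon): PV = PMT₁ / (r − g) = 20,550 / (r − 0.0232) = CHF 617,117.12.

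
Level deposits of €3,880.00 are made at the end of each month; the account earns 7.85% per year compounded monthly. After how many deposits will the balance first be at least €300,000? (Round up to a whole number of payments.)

63 payments

Periodic rate r = 0.0785/12 per month; n is counted in months.
Ordinary annuity FV: 300,000 = 3,880 × [((1+r)^n − 1)/r].
(1+r)^n = 1 + 300,000 × r / 3,880, so n = ln(1 + 300,000·r/3,880) / ln(1+r) = 62.78.
Round up to a whole number of payments: n = 63.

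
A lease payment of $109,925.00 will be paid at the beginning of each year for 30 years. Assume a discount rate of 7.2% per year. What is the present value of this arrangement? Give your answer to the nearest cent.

This is an annuity due: 30 payments of $109,925.00 at the beginning of each year.
Periodic rate r = 0.072 per year.
PV = PMT × [(1 − (1+r)^−n)/r] × (1+r) = 109,925 × [1 − (1+r)^−30] / r × (1+r) = $1,433,371.49

$1,433,371.49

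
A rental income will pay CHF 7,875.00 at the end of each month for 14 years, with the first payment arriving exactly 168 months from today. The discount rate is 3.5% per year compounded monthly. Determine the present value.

CHF 642,353.04

Ordinary annuity of 168 payments, first payment at period 168.
Periodic rate r = 0.035/12 per month; n is counted in months.
The ordinary-annuity PV formula values the stream one period before the first payment (period 167); discount that back 167 periods:
PV₀ = 7,875 × [1 − (1+r)^−168] / r × (1+r)^−167 = CHF 642,353.04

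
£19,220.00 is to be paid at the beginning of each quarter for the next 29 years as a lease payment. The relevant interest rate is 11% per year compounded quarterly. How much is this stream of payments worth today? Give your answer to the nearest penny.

This is an annuity due: 116 payments of £19,220.00 at the beginning of each quarter.
Periodic rate r = 0.11/4 per quarter; n is counted in quarters.
PV = PMT × [(1 − (1+r)^−n)/r] × (1+r) = 19,220 × [1 − (1+r)^−116] / r × (1+r) = £687,260.97

£687,260.97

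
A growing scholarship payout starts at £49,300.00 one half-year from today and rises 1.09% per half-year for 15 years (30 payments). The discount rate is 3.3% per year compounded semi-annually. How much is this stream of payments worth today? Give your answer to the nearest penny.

£1,344,525.19

Periodic rate r = 0.033/2 per half-year; n is counted in half-years.
Growing ordinary annuity: PV = PMT₁ × [1 − ((1+g)/(1+r))^n] / (r − g) = 49,300 × [1 − ((1+0.0109)/(1+r))^30] / (r − 0.0109) = £1,344,525.19.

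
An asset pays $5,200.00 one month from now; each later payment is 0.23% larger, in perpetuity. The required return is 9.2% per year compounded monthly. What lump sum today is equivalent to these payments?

$968,944.10

Periodic rate r = 0.092/12 per month.
Growing perpetuity (Gordon): PV = PMT₁ / (r − g) = 5,200 / (r − 0.0023) = $968,944.10.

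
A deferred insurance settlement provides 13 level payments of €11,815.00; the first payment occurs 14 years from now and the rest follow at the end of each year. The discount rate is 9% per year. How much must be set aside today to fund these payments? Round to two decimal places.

€28,853.04

Ordinary annuity of 13 payments, first payment at period 14.
Periodic rate r = 0.09 per year.
The ordinary-annuity PV formula values the stream one period before the first payment (period 13); discount that back 13 periods:
PV₀ = 11,815 × [1 − (1+r)^−13] / r × (1+r)^−13 = €28,853.04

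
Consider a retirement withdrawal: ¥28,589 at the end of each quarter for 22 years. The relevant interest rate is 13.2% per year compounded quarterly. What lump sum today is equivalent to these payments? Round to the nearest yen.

This is an ordinary annuity: 88 payments of ¥28,589 at the end of each quarter.
Periodic rate r = 0.132/4 per quarter; n is counted in quarters.
PV = PMT × [(1 − (1+r)^−n)/r] = 28,589 × [1 − (1+r)^−88] / r = ¥816,576

¥816,576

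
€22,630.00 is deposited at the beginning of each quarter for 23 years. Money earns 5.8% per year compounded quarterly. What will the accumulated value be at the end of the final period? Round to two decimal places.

This is an annuity due: 92 deposits of €22,630.00 at the beginning of each quarter.
Periodic rate r = 0.058/4 per quarter; n is counted in quarters.
FV = PMT × [((1+r)^n − 1)/r] × (1+r) = 22,630 × [(1+r)^92 − 1] / r × (1+r) = €4,369,974.33

€4,369,974.33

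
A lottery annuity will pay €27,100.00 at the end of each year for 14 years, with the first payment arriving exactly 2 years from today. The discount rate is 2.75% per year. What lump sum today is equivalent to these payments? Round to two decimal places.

€303,071.84

Ordinary annuity of 14 payments, first payment at period 2.
Periodic rate r = 0.0275 per year.
The ordinary-annuity PV formula values the stream one period before the first payment (period 1); discount that back 1 periods:
PV₀ = 27,100 × [1 − (1+r)^−14] / r × (1+r)^−1 = €303,071.84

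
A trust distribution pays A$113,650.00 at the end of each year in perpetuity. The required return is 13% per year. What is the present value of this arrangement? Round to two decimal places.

A$874,230.77

Periodic rate r = 0.13 per year.
Level perpetuity: PV = PMT / r = 113,650 / (0.13) = A$874,230.77.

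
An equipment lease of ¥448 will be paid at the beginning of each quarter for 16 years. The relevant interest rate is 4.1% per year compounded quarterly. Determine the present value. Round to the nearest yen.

This is an annuity due: 64 payments of ¥448 at the beginning of each quarter.
Periodic rate r = 0.041/4 per quarter; n is counted in quarters.
PV = PMT × [(1 − (1+r)^−n)/r] × (1+r) = 448 × [1 − (1+r)^−64] / r × (1+r) = ¥21,165

¥21,165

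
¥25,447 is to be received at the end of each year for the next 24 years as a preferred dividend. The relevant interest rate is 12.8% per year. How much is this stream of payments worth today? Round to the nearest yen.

This is an ordinary annuity: 24 payments of ¥25,447 at the end of each year.
Periodic rate r = 0.128 per year.
PV = PMT × [(1 − (1+r)^−n)/r] = 25,447 × [1 − (1+r)^−24] / r = ¥187,764

¥187,764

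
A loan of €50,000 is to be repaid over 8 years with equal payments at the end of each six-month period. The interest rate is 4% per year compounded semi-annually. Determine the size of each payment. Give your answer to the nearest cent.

€3,682.51

Level ordinary annuity; solve PV = PMT × [(1 − (1+r)^−n)/r] for PMT.
Periodic rate r = 0.04/2 per half-year; n is counted in half-years.
With n = 16: PMT = 50,000 / ([(1 − (1+r)^−n)/r]) = €3,682.51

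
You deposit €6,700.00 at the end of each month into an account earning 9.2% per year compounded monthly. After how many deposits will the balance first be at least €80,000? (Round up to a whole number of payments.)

Periodic rate r = 0.092/12 per month; n is counted in months.
Ordinary annuity FV: 80,000 = 6,700 × [((1+r)^n − 1)/r].
(1+r)^n = 1 + 80,000 × r / 6,700, so n = ln(1 + 80,000·r/6,700) / ln(1+r) = 11.47.
Round up to a whole number of payments: n = 12.

12 payments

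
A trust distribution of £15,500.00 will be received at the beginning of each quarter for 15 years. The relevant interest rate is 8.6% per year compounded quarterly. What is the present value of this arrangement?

£530,921.94

This is an annuity due: 60 payments of £15,500.00 at the beginning of each quarter.
Periodic rate r = 0.086/4 per quarter; n is counted in quarters.
PV = PMT × [(1 − (1+r)^−n)/r] × (1+r) = 15,500 × [1 − (1+r)^−60] / r × (1+r) = £530,921.94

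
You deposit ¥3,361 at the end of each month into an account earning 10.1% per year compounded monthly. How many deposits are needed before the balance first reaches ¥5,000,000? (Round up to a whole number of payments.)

Periodic rate r = 0.101/12 per month; n is counted in months.
Ordinary annuity FV: 5,000,000 = 3,361 × [((1+r)^n − 1)/r].
(1+r)^n = 1 + 5,000,000 × r / 3,361, so n = ln(1 + 5,000,000·r/3,361) / ln(1+r) = 310.72.
Round up to a whole number of payments: n = 311.

311 payments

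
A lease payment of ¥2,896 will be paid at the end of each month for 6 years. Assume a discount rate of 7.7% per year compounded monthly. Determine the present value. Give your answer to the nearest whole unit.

¥166,560

This is an ordinary annuity: 72 payments of ¥2,896 at the end of each month.
Periodic rate r = 0.077/12 per month; n is counted in months.
PV = PMT × [(1 − (1+r)^−n)/r] = 2,896 × [1 − (1+r)^−72] / r = ¥166,560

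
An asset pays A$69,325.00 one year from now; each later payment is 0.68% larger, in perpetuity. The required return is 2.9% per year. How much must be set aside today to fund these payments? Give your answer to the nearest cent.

A$3,122,747.75

Periodic rate r = 0.029 per year.
Growing perpetuity (Gordon): PV = PMT₁ / (r − g) = 69,325 / (r − 0.0068) = A$3,122,747.75.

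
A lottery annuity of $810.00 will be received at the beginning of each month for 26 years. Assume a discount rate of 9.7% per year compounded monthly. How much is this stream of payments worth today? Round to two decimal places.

This is an annuity due: 312 payments of $810.00 at the beginning of each month.
Periodic rate r = 0.097/12 per month; n is counted in months.
PV = PMT × [(1 − (1+r)^−n)/r] × (1+r) = 810 × [1 − (1+r)^−312] / r × (1+r) = $92,822.05

$92,822.05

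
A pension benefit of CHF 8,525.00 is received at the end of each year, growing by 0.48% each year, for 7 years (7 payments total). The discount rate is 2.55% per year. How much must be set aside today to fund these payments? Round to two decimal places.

CHF 54,783.50

Periodic rate r = 0.0255 per year.
Growing ordinary annuity: PV = PMT₁ × [1 − ((1+g)/(1+r))^n] / (r − g) = 8,525 × [1 − ((1+0.0048)/(1+r))^7] / (r − 0.0048) = CHF 54,783.50.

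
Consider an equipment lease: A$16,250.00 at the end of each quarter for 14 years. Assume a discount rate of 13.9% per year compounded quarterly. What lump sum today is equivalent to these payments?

A$398,583.77

This is an ordinary annuity: 56 payments of A$16,250.00 at the end of each quarter.
Periodic rate r = 0.139/4 per quarter; n is counted in quarters.
PV = PMT × [(1 − (1+r)^−n)/r] = 16,250 × [1 − (1+r)^−56] / r = A$398,583.77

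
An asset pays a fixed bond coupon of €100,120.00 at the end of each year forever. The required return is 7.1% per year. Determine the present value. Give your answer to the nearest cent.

Periodic rate r = 0.071 per year.
Level perpetuity: PV = PMT / r = 100,120 / (0.071) = €1,410,140.85.

€1,410,140.85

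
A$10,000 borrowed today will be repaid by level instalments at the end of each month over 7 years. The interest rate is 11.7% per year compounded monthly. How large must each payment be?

A$174.93

Level ordinary annuity; solve PV = PMT × [(1 − (1+r)^−n)/r] for PMT.
Periodic rate r = 0.117/12 per month; n is counted in months.
With n = 84: PMT = 10,000 / ([(1 − (1+r)^−n)/r]) = A$174.93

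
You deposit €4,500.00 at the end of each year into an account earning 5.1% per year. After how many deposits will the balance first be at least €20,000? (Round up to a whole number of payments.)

5 payments

Periodic rate r = 0.051 per year.
Ordinary annuity FV: 20,000 = 4,500 × [((1+r)^n − 1)/r].
(1+r)^n = 1 + 20,000 × r / 4,500, so n = ln(1 + 20,000·r/4,500) / ln(1+r) = 4.11.
Round up to a whole number of payments: n = 5.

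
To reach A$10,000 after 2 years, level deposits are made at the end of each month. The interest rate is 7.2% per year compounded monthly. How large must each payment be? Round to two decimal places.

Level ordinary annuity; solve FV = PMT × [((1+r)^n − 1)/r] for PMT.
Periodic rate r = 0.072/12 per month; n is counted in months.
With n = 24: PMT = 10,000 / ([((1+r)^n − 1)/r]) = A$388.63

A$388.63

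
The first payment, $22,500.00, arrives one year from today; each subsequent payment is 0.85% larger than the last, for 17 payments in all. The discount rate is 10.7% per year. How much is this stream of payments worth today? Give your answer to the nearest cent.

$181,574.51

Periodic rate r = 0.107 per year.
Growing ordinary annuity: PV = PMT₁ × [1 − ((1+g)/(1+r))^n] / (r − g) = 22,500 × [1 − ((1+0.0085)/(1+r))^17] / (r − 0.0085) = $181,574.51.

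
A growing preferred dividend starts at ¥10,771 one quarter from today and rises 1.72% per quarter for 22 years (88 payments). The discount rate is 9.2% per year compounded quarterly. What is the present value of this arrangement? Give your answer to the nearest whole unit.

Periodic rate r = 0.092/4 per quarter; n is counted in quarters.
Growing ordinary annuity: PV = PMT₁ × [1 − ((1+g)/(1+r))^n] / (r − g) = 10,771 × [1 − ((1+0.0172)/(1+r))^88] / (r − 0.0172) = ¥731,088.

¥731,088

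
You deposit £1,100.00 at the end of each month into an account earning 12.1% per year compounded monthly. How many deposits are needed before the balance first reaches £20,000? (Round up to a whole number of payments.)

17 payments

Periodic rate r = 0.121/12 per month; n is counted in months.
Ordinary annuity FV: 20,000 = 1,100 × [((1+r)^n − 1)/r].
(1+r)^n = 1 + 20,000 × r / 1,100, so n = ln(1 + 20,000·r/1,100) / ln(1+r) = 16.78.
Round up to a whole number of payments: n = 17.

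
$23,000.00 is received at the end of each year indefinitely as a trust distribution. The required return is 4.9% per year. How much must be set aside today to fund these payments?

$469,387.76

Periodic rate r = 0.049 per year.
Level perpetuity: PV = PMT / r = 23,000 / (0.049) = $469,387.76.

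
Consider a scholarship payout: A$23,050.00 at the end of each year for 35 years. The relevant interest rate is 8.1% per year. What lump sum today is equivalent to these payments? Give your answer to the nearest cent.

This is an ordinary annuity: 35 payments of A$23,050.00 at the end of each year.
Periodic rate r = 0.081 per year.
PV = PMT × [(1 − (1+r)^−n)/r] = 23,050 × [1 − (1+r)^−35] / r = A$265,934.74

A$265,934.74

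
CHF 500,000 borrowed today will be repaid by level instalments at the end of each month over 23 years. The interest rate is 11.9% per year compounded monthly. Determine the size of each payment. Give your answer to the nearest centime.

CHF 5,306.68

Level ordinary annuity; solve PV = PMT × [(1 − (1+r)^−n)/r] for PMT.
Periodic rate r = 0.119/12 per month; n is counted in months.
With n = 276: PMT = 500,000 / ([(1 − (1+r)^−n)/r]) = CHF 5,306.68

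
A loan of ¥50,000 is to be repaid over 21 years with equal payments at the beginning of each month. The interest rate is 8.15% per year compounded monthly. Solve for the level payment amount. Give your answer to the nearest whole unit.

Level annuity due; solve PV = PMT × [(1 − (1+r)^−n)/r] × (1+r) for PMT.
Periodic rate r = 0.0815/12 per month; n is counted in months.
With n = 252: PMT = 50,000 / ([(1 − (1+r)^−n)/r] × (1+r)) = ¥412

¥412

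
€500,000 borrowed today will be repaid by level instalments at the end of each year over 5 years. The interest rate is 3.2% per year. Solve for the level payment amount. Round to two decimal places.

€109,801.50

Level ordinary annuity; solve PV = PMT × [(1 − (1+r)^−n)/r] for PMT.
Periodic rate r = 0.032 per year.
With n = 5: PMT = 500,000 / ([(1 − (1+r)^−n)/r]) = €109,801.50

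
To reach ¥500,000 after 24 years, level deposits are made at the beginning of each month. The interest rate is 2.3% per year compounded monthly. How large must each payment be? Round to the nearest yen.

Level annuity due; solve FV = PMT × [((1+r)^n − 1)/r] × (1+r) for PMT.
Periodic rate r = 0.023/12 per month; n is counted in months.
With n = 288: PMT = 500,000 / ([((1+r)^n − 1)/r] × (1+r)) = ¥1,300

¥1,300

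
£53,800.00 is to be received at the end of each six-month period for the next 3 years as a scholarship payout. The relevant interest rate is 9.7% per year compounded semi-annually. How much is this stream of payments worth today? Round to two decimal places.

This is an ordinary annuity: 6 payments of £53,800.00 at the end of each six-month period.
Periodic rate r = 0.097/2 per half-year; n is counted in half-years.
PV = PMT × [(1 − (1+r)^−n)/r] = 53,800 × [1 − (1+r)^−6] / r = £274,387.06

£274,387.06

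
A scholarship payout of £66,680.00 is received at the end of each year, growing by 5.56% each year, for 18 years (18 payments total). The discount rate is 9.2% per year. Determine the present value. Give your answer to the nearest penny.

Periodic rate r = 0.092 per year.
Growing ordinary annuity: PV = PMT₁ × [1 − ((1+g)/(1+r))^n] / (r − g) = 66,680 × [1 − ((1+0.0556)/(1+r))^18] / (r − 0.0556) = £836,747.83.

£836,747.83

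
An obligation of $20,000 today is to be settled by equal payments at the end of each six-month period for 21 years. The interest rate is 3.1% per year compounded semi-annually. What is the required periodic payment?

Level ordinary annuity; solve PV = PMT × [(1 − (1+r)^−n)/r] for PMT.
Periodic rate r = 0.031/2 per half-year; n is counted in half-years.
With n = 42: PMT = 20,000 / ([(1 − (1+r)^−n)/r]) = $651.45

$651.45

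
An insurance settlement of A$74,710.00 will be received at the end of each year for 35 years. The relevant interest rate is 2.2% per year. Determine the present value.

A$1,810,378.22

This is an ordinary annuity: 35 payments of A$74,710.00 at the end of each year.
Periodic rate r = 0.022 per year.
PV = PMT × [(1 − (1+r)^−n)/r] = 74,710 × [1 − (1+r)^−35] / r = A$1,810,378.22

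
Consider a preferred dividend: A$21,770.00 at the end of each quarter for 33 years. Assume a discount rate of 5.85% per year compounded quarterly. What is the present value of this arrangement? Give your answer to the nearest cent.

A$1,269,554.75

This is an ordinary annuity: 132 payments of A$21,770.00 at the end of each quarter.
Periodic rate r = 0.0585/4 per quarter; n is counted in quarters.
PV = PMT × [(1 − (1+r)^−n)/r] = 21,770 × [1 − (1+r)^−132] / r = A$1,269,554.75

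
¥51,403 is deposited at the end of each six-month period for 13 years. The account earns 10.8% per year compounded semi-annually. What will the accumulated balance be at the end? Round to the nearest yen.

¥2,784,469

This is an ordinary annuity: 26 deposits of ¥51,403 at the end of each six-month period.
Periodic rate r = 0.108/2 per half-year; n is counted in half-years.
FV = PMT × [((1+r)^n − 1)/r] = 51,403 × [(1+r)^26 − 1] / r = ¥2,784,469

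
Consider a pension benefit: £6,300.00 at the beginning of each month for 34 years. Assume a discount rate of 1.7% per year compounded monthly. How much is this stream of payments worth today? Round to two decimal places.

£1,953,916.51

This is an annuity due: 408 payments of £6,300.00 at the beginning of each month.
Periodic rate r = 0.017/12 per month; n is counted in months.
PV = PMT × [(1 − (1+r)^−n)/r] × (1+r) = 6,300 × [1 − (1+r)^−408] / r × (1+r) = £1,953,916.51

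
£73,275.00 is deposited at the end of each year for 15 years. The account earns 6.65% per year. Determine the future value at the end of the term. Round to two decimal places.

This is an ordinary annuity: 15 deposits of £73,275.00 at the end of each year.
Periodic rate r = 0.0665 per year.
FV = PMT × [((1+r)^n − 1)/r] = 73,275 × [(1+r)^15 − 1] / r = £1,792,443.85

£1,792,443.85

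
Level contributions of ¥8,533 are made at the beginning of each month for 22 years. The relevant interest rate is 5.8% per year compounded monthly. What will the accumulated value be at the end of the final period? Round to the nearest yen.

¥4,561,416

This is an annuity due: 264 deposits of ¥8,533 at the beginning of each month.
Periodic rate r = 0.058/12 per month; n is counted in months.
FV = PMT × [((1+r)^n − 1)/r] × (1+r) = 8,533 × [(1+r)^264 − 1] / r × (1+r) = ¥4,561,416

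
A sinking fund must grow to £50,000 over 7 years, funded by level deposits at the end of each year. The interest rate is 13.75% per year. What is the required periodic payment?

£4,695.69

Level ordinary annuity; solve FV = PMT × [((1+r)^n − 1)/r] for PMT.
Periodic rate r = 0.1375 per year.
With n = 7: PMT = 50,000 / ([((1+r)^n − 1)/r]) = £4,695.69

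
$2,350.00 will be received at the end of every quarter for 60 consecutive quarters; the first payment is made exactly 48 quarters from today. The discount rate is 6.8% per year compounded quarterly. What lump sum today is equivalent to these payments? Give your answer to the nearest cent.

$39,828.72

Ordinary annuity of 60 payments, first payment at period 48.
Periodic rate r = 0.068/4 per quarter; n is counted in quarters.
The ordinary-annuity PV formula values the stream one period before the first payment (period 47); discount that back 47 periods:
PV₀ = 2,350 × [1 − (1+r)^−60] / r × (1+r)^−47 = $39,828.72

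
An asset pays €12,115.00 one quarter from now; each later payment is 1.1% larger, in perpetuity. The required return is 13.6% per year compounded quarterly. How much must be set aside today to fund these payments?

Periodic rate r = 0.136/4 per quarter.
Growing perpetuity (Gordon): PV = PMT₁ / (r − g) = 12,115 / (r − 0.011) = €526,739.13.

€526,739.13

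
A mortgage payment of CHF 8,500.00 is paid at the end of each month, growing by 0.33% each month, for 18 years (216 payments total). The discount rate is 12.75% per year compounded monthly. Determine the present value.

Periodic rate r = 0.1275/12 per month; n is counted in months.
Growing ordinary annuity: PV = PMT₁ × [1 − ((1+g)/(1+r))^n] / (r − g) = 8,500 × [1 − ((1+0.0033)/(1+r))^216] / (r − 0.0033) = CHF 919,297.63.

CHF 919,297.63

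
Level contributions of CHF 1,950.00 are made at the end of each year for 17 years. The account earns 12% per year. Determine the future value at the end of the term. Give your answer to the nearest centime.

This is an ordinary annuity: 17 deposits of CHF 1,950.00 at the end of each year.
Periodic rate r = 0.12 per year.
FV = PMT × [((1+r)^n − 1)/r] = 1,950 × [(1+r)^17 − 1] / r = CHF 95,323.16

CHF 95,323.16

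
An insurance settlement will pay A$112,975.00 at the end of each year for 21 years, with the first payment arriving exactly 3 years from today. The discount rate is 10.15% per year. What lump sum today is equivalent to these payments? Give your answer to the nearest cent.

A$796,907.56

Ordinary annuity of 21 payments, first payment at period 3.
Periodic rate r = 0.1015 per year.
The ordinary-annuity PV formula values the stream one period before the first payment (period 2); discount that back 2 periods:
PV₀ = 112,975 × [1 − (1+r)^−21] / r × (1+r)^−2 = A$796,907.56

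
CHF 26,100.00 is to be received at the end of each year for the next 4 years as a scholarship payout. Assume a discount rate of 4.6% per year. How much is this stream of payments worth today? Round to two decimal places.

This is an ordinary annuity: 4 payments of CHF 26,100.00 at the end of each year.
Periodic rate r = 0.046 per year.
PV = PMT × [(1 − (1+r)^−n)/r] = 26,100 × [1 − (1+r)^−4] / r = CHF 93,415.76

CHF 93,415.76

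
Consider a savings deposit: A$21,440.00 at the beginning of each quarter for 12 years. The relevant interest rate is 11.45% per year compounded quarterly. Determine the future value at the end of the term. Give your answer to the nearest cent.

This is an annuity due: 48 deposits of A$21,440.00 at the beginning of each quarter.
Periodic rate r = 0.1145/4 per quarter; n is counted in quarters.
FV = PMT × [((1+r)^n − 1)/r] × (1+r) = 21,440 × [(1+r)^48 − 1] / r × (1+r) = A$2,215,469.30

A$2,215,469.30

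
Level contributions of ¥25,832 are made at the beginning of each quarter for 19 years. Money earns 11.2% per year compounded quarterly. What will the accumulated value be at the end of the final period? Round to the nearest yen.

¥6,786,766

This is an annuity due: 76 deposits of ¥25,832 at the beginning of each quarter.
Periodic rate r = 0.112/4 per quarter; n is counted in quarters.
FV = PMT × [((1+r)^n − 1)/r] × (1+r) = 25,832 × [(1+r)^76 − 1] / r × (1+r) = ¥6,786,766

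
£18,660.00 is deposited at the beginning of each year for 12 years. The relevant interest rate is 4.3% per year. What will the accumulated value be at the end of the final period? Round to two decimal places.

This is an annuity due: 12 deposits of £18,660.00 at the beginning of each year.
Periodic rate r = 0.043 per year.
FV = PMT × [((1+r)^n − 1)/r] × (1+r) = 18,660 × [(1+r)^12 − 1] / r × (1+r) = £297,521.10

£297,521.10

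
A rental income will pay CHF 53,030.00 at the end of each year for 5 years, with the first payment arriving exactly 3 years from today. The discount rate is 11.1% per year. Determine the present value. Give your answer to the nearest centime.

CHF 158,387.80

Ordinary annuity of 5 payments, first payment at period 3.
Periodic rate r = 0.111 per year.
The ordinary-annuity PV formula values the stream one period before the first payment (period 2); discount that back 2 periods:
PV₀ = 53,030 × [1 − (1+r)^−5] / r × (1+r)^−2 = CHF 158,387.80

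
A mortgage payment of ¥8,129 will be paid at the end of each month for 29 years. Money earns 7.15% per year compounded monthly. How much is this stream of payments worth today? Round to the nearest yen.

This is an ordinary annuity: 348 payments of ¥8,129 at the end of each month.
Periodic rate r = 0.0715/12 per month; n is counted in months.
PV = PMT × [(1 − (1+r)^−n)/r] = 8,129 × [1 − (1+r)^−348] / r = ¥1,191,694

¥1,191,694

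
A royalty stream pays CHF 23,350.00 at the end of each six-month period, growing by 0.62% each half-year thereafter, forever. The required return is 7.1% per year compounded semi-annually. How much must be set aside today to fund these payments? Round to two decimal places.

CHF 796,928.33

Periodic rate r = 0.071/2 per half-year.
Growing perpetuity (Gordon): PV = PMT₁ / (r − g) = 23,350 / (r − 0.0062) = CHF 796,928.33.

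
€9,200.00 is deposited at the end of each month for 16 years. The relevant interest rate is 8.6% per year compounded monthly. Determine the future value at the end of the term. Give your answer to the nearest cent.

This is an ordinary annuity: 192 deposits of €9,200.00 at the end of each month.
Periodic rate r = 0.086/12 per month; n is counted in months.
FV = PMT × [((1+r)^n − 1)/r] = 9,200 × [(1+r)^192 − 1] / r = €3,773,694.67

€3,773,694.67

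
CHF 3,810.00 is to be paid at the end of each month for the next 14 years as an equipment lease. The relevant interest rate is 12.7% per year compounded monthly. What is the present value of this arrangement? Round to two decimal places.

This is an ordinary annuity: 168 payments of CHF 3,810.00 at the end of each month.
Periodic rate r = 0.127/12 per month; n is counted in months.
PV = PMT × [(1 − (1+r)^−n)/r] = 3,810 × [1 − (1+r)^−168] / r = CHF 298,597.73

CHF 298,597.73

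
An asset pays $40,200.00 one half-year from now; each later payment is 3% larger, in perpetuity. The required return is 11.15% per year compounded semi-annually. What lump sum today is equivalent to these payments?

Periodic rate r = 0.1115/2 per half-year.
Growing perpetuity (Gordon): PV = PMT₁ / (r − g) = 40,200 / (r − 0.03) = $1,561,165.05.

$1,561,165.05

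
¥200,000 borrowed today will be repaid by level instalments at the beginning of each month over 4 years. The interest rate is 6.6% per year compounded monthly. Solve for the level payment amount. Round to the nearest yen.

¥4,726

Level annuity due; solve PV = PMT × [(1 − (1+r)^−n)/r] × (1+r) for PMT.
Periodic rate r = 0.066/12 per month; n is counted in months.
With n = 48: PMT = 200,000 / ([(1 − (1+r)^−n)/r] × (1+r)) = ¥4,726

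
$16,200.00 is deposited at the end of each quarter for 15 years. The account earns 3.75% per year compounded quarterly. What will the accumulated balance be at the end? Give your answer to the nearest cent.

$1,296,798.01

This is an ordinary annuity: 60 deposits of $16,200.00 at the end of each quarter.
Periodic rate r = 0.0375/4 per quarter; n is counted in quarters.
FV = PMT × [((1+r)^n − 1)/r] = 16,200 × [(1+r)^60 − 1] / r = $1,296,798.01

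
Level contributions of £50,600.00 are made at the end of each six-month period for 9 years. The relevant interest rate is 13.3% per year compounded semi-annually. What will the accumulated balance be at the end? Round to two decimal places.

£1,663,609.80

This is an ordinary annuity: 18 deposits of £50,600.00 at the end of each six-month period.
Periodic rate r = 0.133/2 per half-year; n is counted in half-years.
FV = PMT × [((1+r)^n − 1)/r] = 50,600 × [(1+r)^18 − 1] / r = £1,663,609.80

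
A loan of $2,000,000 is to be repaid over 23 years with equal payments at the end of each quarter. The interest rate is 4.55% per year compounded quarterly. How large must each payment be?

Level ordinary annuity; solve PV = PMT × [(1 − (1+r)^−n)/r] for PMT.
Periodic rate r = 0.0455/4 per quarter; n is counted in quarters.
With n = 92: PMT = 2,000,000 / ([(1 − (1+r)^−n)/r]) = $35,175.62

$35,175.62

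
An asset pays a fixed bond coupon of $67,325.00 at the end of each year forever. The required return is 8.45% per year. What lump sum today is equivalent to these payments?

Periodic rate r = 0.0845 per year.
Level perpetuity: PV = PMT / r = 67,325 / (0.0845) = $796,745.56.

$796,745.56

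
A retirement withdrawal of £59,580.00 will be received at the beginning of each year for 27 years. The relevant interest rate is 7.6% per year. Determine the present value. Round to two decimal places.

This is an annuity due: 27 payments of £59,580.00 at the beginning of each year.
Periodic rate r = 0.076 per year.
PV = PMT × [(1 − (1+r)^−n)/r] × (1+r) = 59,580 × [1 − (1+r)^−27] / r × (1+r) = £726,801.30

£726,801.30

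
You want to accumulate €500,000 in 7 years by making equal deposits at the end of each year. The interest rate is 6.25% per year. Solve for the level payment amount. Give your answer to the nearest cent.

€59,115.00

Level ordinary annuity; solve FV = PMT × [((1+r)^n − 1)/r] for PMT.
Periodic rate r = 0.0625 per year.
With n = 7: PMT = 500,000 / ([((1+r)^n − 1)/r]) = €59,115.00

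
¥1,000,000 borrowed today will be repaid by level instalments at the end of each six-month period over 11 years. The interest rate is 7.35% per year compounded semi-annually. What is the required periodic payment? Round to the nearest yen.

¥67,066

Level ordinary annuity; solve PV = PMT × [(1 − (1+r)^−n)/r] for PMT.
Periodic rate r = 0.0735/2 per half-year; n is counted in half-years.
With n = 22: PMT = 1,000,000 / ([(1 − (1+r)^−n)/r]) = ¥67,066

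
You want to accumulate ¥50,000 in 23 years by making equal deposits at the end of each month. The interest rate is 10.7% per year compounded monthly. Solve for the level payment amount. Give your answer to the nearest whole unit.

Level ordinary annuity; solve FV = PMT × [((1+r)^n − 1)/r] for PMT.
Periodic rate r = 0.107/12 per month; n is counted in months.
With n = 276: PMT = 50,000 / ([((1+r)^n − 1)/r]) = ¥42

¥42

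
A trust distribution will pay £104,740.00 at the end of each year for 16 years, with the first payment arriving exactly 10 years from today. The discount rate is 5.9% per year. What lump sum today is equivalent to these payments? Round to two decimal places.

Ordinary annuity of 16 payments, first payment at period 10.
Periodic rate r = 0.059 per year.
The ordinary-annuity PV formula values the stream one period before the first payment (period 9); discount that back 9 periods:
PV₀ = 104,740 × [1 − (1+r)^−16] / r × (1+r)^−9 = £636,226.18

£636,226.18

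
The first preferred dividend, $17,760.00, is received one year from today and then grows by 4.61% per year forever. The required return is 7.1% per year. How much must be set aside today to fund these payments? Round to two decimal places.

Periodic rate r = 0.071 per year.
Growing perpetuity (Gordon): PV = PMT₁ / (r − g) = 17,760 / (r − 0.0461) = $713,253.01.

$713,253.01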